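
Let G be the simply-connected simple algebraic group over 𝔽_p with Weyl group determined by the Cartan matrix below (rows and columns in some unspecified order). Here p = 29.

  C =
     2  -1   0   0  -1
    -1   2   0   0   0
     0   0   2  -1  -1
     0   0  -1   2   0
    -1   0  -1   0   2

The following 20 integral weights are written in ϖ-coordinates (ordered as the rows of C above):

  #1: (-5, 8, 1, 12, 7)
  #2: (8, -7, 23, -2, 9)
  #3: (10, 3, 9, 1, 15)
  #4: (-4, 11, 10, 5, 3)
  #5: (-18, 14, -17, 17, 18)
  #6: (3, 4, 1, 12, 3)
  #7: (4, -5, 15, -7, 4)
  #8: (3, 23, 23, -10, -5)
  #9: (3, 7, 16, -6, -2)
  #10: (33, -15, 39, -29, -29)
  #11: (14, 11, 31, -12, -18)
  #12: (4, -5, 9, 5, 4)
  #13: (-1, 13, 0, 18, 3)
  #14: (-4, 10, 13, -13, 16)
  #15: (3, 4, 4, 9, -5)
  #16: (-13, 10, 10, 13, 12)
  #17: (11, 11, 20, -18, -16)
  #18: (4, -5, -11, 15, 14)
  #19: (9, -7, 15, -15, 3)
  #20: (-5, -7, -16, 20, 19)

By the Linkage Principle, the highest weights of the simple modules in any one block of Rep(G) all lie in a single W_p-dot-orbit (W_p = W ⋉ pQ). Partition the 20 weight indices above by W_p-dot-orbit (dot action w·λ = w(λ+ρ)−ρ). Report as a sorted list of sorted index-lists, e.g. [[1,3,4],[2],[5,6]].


A_5 Cartan matrix, 5 simple roots permuted; ρ=(1,1,1,1,1).

Each λ_j+ρ reduced to Ā_29; 5-tuples below use C's row order:

  1: (4, 5, 2, 13, 4) · 2: (1, 4, 10, 6, 5) · 3: (1, 2, 2, 2, 14) · 4: (3, 8, 11, 5, 1) · 5: (1, 2, 2, 2, 14) · 6: (4, 5, 2, 13, 4) · 7: (1, 4, 10, 6, 5) · 8: (0, 5, 1, 10, 4) · 9: (3, 8, 11, 5, 1) · 10: (3, 8, 11, 5, 1) · 11: (1, 2, 2, 2, 14) · 12: (1, 4, 10, 6, 5) · 13: (0, 5, 1, 10, 4) · 14: (1, 2, 2, 2, 14) · 15: (0, 5, 1, 10, 4) · 16: (3, 8, 11, 5, 1) · 17: (3, 8, 11, 5, 1) · 18: (1, 4, 10, 6, 5) · 19: (4, 5, 2, 13, 4) · 20: (1, 4, 10, 6, 5)

Grouping the 20 weights by Ā_29-representative: 5 linkage classes.

[[1, 6, 19], [2, 7, 12, 18, 20], [3, 5, 11, 14], [4, 9, 10, 16, 17], [8, 13, 15]]


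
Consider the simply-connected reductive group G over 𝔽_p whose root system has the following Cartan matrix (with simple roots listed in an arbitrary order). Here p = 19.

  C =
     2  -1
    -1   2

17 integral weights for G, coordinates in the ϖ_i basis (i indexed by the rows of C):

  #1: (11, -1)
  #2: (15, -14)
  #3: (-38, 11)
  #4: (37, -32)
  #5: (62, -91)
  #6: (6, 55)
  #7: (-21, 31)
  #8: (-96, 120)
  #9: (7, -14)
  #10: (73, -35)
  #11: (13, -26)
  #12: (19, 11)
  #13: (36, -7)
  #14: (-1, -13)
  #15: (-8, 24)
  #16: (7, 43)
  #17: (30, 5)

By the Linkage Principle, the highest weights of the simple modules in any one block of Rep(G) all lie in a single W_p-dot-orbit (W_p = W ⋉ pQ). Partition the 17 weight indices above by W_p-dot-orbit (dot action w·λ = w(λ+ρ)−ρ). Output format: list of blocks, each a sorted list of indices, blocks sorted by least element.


Root system A_2: the 2×2 matrix C matches after relabeling.

λ_j+ρ reflected into Ā_19 (⟨·,θ^∨⟩≤19); 2-tuples as given:

  λ_1 → (12, 0)
  λ_2 → (3, 13)
  λ_3 → (6, 1)
  λ_4 → (12, 0)
  λ_5 → (5, 8)
  λ_6 → (6, 1)
  λ_7 → (6, 1)
  λ_8 → (12, 0)
  λ_9 → (5, 8)
  λ_10 → (2, 2)
  λ_11 → (5, 8)
  λ_12 → (6, 1)
  λ_13 → (1, 12)
  λ_14 → (12, 0)
  λ_15 → (1, 12)
  λ_16 → (5, 8)
  λ_17 → (1, 12)

6 distinct reps among the 17 weights ⇒ 6 W_19-linkage classes:

[[1, 4, 8, 14], [2], [3, 6, 7, 12], [5, 9, 11, 16], [10], [13, 15, 17]]


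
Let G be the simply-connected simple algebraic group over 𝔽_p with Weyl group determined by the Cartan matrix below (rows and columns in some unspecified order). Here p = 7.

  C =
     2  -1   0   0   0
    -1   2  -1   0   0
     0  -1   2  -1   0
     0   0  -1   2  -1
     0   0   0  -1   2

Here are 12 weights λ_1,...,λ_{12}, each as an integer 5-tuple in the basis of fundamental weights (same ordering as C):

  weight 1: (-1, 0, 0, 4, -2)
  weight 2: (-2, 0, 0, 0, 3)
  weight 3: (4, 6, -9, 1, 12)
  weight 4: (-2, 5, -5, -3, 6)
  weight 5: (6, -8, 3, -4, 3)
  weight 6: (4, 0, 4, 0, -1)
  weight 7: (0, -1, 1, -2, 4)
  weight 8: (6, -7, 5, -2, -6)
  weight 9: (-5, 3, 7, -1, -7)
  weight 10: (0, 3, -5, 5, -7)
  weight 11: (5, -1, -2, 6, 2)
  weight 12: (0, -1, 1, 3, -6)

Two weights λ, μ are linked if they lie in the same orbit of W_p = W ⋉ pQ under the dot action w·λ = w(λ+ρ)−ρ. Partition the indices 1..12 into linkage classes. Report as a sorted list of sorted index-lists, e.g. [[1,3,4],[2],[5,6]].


Root system A_5: the 5×5 matrix C matches after relabeling.

λ_j+ρ reflected into Ā_7 (⟨·,θ^∨⟩≤7); 5-tuples as given:

  [1] (0, 1, 1, 4, 1)
  [2] (1, 0, 1, 1, 4)
  [3] (0, 1, 1, 4, 1)
  [4] (0, 1, 1, 4, 1)
  [5] (0, 1, 3, 1, 2)
  [6] (0, 1, 1, 4, 1)
  [7] (1, 0, 1, 1, 4)
  [8] (1, 0, 5, 1, 0)
  [9] (1, 0, 1, 1, 4)
  [10] (1, 0, 0, 4, 2)
  [11] (1, 0, 1, 1, 4)
  [12] (1, 0, 1, 1, 4)

The 12 indices split into 5 linkage classes (same alcove rep ⇔ same W_7-dot-orbit):

[[1, 3, 4, 6], [2, 7, 9, 11, 12], [5], [8], [10]]


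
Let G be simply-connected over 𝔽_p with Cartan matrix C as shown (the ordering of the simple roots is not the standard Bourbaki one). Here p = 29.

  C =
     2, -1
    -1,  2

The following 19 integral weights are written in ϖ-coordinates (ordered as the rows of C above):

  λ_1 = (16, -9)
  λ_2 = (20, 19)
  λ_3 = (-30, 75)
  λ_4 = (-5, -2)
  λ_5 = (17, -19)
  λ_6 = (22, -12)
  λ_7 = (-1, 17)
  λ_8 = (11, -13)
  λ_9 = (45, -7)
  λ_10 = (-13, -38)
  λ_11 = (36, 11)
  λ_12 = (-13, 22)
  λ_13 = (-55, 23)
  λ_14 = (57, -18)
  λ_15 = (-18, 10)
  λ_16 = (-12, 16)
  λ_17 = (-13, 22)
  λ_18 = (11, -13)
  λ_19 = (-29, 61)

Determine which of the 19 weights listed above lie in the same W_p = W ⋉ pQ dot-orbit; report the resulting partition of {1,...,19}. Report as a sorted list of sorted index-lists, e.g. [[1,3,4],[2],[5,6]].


C ↔ A_2 under row/col permutation; |W(A_2)| = 6.

Ā_29 reps of the 19 weights (A_2, coords as presented):

  λ_1 → (9, 8) · λ_2 → (9, 8) · λ_3 → (0, 18) · λ_4 → (1, 4) · λ_5 → (0, 18) · λ_6 → (12, 11) · λ_7 → (0, 18) · λ_8 → (0, 12) · λ_9 → (12, 11) · λ_10 → (9, 8) · λ_11 → (9, 8) · λ_12 → (12, 11) · λ_13 → (1, 4) · λ_14 → (0, 12) · λ_15 → (11, 6) · λ_16 → (11, 6) · λ_17 → (12, 11) · λ_18 → (0, 12) · λ_19 → (1, 4)

Grouping the 19 weights by Ā_29-representative: 6 linkage classes.

[[1, 2, 10, 11], [3, 5, 7], [4, 13, 19], [6, 9, 12, 17], [8, 14, 18], [15, 16]]


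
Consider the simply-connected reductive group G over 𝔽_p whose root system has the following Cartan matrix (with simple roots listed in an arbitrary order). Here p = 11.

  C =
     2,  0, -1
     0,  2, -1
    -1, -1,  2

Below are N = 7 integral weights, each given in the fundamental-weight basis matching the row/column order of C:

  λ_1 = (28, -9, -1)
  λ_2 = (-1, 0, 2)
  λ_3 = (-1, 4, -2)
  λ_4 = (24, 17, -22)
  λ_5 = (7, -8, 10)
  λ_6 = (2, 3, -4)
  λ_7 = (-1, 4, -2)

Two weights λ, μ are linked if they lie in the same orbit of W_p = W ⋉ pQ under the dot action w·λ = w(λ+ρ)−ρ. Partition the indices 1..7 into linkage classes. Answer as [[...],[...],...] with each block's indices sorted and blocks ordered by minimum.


Root system A_3: the 3×3 matrix C matches after relabeling.

Ā_11 reps of the 7 weights (A_3, coords as presented):

  [1] (0, 1, 3)
  [2] (0, 1, 3)
  [3] (1, 4, 0)
  [4] (0, 1, 3)
  [5] (0, 1, 3)
  [6] (0, 1, 3)
  [7] (1, 4, 0)

Grouping the 7 weights by Ā_11-representative: 2 linkage classes.

[[1, 2, 4, 5, 6], [3, 7]]


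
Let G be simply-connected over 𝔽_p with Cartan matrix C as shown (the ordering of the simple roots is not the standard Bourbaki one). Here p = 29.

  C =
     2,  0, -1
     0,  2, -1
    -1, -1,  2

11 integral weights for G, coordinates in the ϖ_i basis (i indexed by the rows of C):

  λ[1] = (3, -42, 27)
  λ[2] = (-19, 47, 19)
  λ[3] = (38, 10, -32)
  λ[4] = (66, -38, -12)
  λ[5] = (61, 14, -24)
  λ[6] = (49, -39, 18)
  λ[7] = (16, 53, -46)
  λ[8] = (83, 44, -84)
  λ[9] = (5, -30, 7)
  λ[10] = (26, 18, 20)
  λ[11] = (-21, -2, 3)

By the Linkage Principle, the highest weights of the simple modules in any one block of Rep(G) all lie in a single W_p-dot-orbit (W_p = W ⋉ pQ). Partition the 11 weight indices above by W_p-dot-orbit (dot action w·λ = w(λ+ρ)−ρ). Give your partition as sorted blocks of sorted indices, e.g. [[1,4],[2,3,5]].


Cartan matrix: type A_3 (|W|=24); un-permuting the 3 rows.

Folding the 11 weights λ_j+ρ into Ā_29 (reps in the given 3-coord order):

  λ_1 → (3, 16, 1) · λ_2 → (2, 10, 9) · λ_3 → (2, 10, 9) · λ_4 → (2, 10, 9) · λ_5 → (4, 15, 6) · λ_6 → (2, 10, 9) · λ_7 → (3, 16, 1) · λ_8 → (3, 16, 1) · λ_9 → (15, 8, 6) · λ_10 → (2, 10, 9) · λ_11 → (3, 16, 1)

The 11 indices split into 4 linkage classes (same alcove rep ⇔ same W_29-dot-orbit):

[[1, 7, 8, 11], [2, 3, 4, 6, 10], [5], [9]]


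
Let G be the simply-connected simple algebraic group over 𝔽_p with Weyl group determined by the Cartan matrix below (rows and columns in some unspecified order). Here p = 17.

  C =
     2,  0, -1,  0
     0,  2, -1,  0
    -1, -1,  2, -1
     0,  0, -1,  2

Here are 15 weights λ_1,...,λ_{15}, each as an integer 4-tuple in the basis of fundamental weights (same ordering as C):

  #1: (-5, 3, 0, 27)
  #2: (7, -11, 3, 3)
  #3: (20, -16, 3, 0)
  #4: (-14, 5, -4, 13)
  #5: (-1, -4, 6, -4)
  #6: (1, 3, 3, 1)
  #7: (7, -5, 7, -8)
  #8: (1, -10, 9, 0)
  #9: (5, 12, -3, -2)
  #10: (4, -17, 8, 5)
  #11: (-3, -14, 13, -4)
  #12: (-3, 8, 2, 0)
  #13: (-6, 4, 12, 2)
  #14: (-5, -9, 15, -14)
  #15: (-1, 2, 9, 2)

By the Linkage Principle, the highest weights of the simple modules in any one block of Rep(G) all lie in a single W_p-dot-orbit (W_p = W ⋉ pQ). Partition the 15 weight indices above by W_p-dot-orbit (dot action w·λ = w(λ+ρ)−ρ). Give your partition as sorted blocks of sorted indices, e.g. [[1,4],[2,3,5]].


Cartan matrix: type D_4 (|W|=192); un-permuting the 4 rows.

Folding the 15 weights λ_j+ρ into Ā_17 (reps in the given 4-coord order):

    λ_1+ρ ↦ (1, 1, 3, 1)
    λ_2+ρ ↦ (2, 4, 4, 2)
    λ_3+ρ ↦ (2, 4, 4, 2)
    λ_4+ρ ↦ (3, 10, 1, 2)
    λ_5+ρ ↦ (0, 3, 1, 3)
    λ_6+ρ ↦ (2, 4, 4, 2)
    λ_7+ρ ↦ (5, 1, 3, 4)
    λ_8+ρ ↦ (2, 9, 1, 1)
    λ_9+ρ ↦ (3, 10, 1, 2)
    λ_10+ρ ↦ (2, 9, 1, 1)
    λ_11+ρ ↦ (2, 9, 1, 1)
    λ_12+ρ ↦ (2, 9, 1, 1)
    λ_13+ρ ↦ (1, 1, 3, 1)
    λ_14+ρ ↦ (5, 1, 3, 4)
    λ_15+ρ ↦ (0, 3, 1, 3)

The 15 indices split into 6 linkage classes (same alcove rep ⇔ same W_17-dot-orbit):

[[1, 13], [2, 3, 6], [4, 9], [5, 15], [7, 14], [8, 10, 11, 12]]


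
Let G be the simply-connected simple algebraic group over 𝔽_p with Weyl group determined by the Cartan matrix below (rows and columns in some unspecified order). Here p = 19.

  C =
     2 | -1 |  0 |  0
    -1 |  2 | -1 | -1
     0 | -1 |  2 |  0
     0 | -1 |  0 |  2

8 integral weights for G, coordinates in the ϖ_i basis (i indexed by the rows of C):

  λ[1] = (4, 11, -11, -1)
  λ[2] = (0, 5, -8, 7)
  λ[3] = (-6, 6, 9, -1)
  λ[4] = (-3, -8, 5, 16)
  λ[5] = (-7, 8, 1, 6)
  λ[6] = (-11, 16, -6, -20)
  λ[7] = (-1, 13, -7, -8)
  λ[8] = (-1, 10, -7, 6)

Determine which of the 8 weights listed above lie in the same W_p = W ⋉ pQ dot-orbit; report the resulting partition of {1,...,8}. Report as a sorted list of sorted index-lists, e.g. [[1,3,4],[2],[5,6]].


D_4 Cartan matrix, 4 simple roots permuted; ρ=(1,1,1,1).

Ā_19 reps of the 8 weights (D_4, coords as presented):

  λ_1 → (5, 2, 10, 0)
  λ_2 → (0, 1, 6, 7)
  λ_3 → (5, 2, 10, 0)
  λ_4 → (6, 1, 2, 7)
  λ_5 → (6, 1, 2, 7)
  λ_6 → (5, 2, 10, 0)
  λ_7 → (0, 1, 6, 7)
  λ_8 → (0, 1, 6, 7)

3 distinct reps among the 8 weights ⇒ 3 W_19-linkage classes:

[[1, 3, 6], [2, 7, 8], [4, 5]]


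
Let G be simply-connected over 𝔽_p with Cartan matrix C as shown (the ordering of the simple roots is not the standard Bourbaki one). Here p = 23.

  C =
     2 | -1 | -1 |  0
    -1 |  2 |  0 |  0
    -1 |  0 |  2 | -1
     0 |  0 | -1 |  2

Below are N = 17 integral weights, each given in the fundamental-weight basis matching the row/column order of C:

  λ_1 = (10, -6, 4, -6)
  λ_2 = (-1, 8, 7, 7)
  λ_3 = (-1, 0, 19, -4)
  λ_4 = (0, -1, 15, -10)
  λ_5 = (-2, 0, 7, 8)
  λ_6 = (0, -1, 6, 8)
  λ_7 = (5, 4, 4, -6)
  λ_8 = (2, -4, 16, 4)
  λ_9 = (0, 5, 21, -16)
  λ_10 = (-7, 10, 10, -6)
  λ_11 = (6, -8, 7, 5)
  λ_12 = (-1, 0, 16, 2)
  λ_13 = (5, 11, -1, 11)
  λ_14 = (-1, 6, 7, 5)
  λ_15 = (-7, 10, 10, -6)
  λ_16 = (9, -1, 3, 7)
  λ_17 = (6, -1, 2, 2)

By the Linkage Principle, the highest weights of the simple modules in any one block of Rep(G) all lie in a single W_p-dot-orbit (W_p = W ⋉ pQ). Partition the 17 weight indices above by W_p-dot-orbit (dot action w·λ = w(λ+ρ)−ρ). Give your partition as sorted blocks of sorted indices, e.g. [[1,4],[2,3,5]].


C ↔ A_4 under row/col permutation; |W(A_4)| = 120.

W_23-reps of the 17 weights in Ā_23 (same 4-coord order as C):

  λ_1+ρ ↦ (6, 5, 0, 5)
  λ_2+ρ ↦ (0, 7, 8, 6)
  λ_3+ρ ↦ (0, 1, 17, 3)
  λ_4+ρ ↦ (1, 0, 7, 9)
  λ_5+ρ ↦ (1, 0, 7, 9)
  λ_6+ρ ↦ (1, 0, 7, 9)
  λ_7+ρ ↦ (6, 5, 0, 5)
  λ_8+ρ ↦ (0, 1, 17, 3)
  λ_9+ρ ↦ (1, 0, 7, 9)
  λ_10+ρ ↦ (6, 5, 0, 5)
  λ_11+ρ ↦ (0, 7, 8, 6)
  λ_12+ρ ↦ (0, 1, 17, 3)
  λ_13+ρ ↦ (6, 5, 0, 5)
  λ_14+ρ ↦ (0, 7, 8, 6)
  λ_15+ρ ↦ (6, 5, 0, 5)
  λ_16+ρ ↦ (10, 0, 4, 8)
  λ_17+ρ ↦ (7, 0, 3, 3)

The 17 indices split into 6 linkage classes (same alcove rep ⇔ same W_23-dot-orbit):

[[1, 7, 10, 13, 15], [2, 11, 14], [3, 8, 12], [4, 5, 6, 9], [16], [17]]


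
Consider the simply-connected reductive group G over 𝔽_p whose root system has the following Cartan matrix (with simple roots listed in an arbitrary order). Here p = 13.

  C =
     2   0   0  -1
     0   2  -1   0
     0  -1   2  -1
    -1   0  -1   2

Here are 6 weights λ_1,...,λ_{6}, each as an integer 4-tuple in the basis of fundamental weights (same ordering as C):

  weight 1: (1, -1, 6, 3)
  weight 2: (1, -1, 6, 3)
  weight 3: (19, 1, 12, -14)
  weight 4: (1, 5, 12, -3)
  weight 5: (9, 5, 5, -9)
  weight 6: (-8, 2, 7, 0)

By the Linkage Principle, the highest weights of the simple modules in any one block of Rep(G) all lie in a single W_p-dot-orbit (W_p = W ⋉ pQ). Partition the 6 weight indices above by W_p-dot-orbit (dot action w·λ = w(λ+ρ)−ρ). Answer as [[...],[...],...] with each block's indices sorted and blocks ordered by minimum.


Root system A_4: the 4×4 matrix C matches after relabeling.

Folding the 6 weights λ_j+ρ into Ā_13 (reps in the given 4-coord order):

  λ_1 → (2, 0, 7, 4);  λ_2 → (2, 0, 7, 4);  λ_3 → (2, 0, 7, 4);  λ_4 → (2, 0, 7, 4);  λ_5 → (1, 3, 2, 6);  λ_6 → (1, 3, 2, 6)

Grouping the 6 weights by Ā_13-representative: 2 linkage classes.

[[1, 2, 3, 4], [5, 6]]


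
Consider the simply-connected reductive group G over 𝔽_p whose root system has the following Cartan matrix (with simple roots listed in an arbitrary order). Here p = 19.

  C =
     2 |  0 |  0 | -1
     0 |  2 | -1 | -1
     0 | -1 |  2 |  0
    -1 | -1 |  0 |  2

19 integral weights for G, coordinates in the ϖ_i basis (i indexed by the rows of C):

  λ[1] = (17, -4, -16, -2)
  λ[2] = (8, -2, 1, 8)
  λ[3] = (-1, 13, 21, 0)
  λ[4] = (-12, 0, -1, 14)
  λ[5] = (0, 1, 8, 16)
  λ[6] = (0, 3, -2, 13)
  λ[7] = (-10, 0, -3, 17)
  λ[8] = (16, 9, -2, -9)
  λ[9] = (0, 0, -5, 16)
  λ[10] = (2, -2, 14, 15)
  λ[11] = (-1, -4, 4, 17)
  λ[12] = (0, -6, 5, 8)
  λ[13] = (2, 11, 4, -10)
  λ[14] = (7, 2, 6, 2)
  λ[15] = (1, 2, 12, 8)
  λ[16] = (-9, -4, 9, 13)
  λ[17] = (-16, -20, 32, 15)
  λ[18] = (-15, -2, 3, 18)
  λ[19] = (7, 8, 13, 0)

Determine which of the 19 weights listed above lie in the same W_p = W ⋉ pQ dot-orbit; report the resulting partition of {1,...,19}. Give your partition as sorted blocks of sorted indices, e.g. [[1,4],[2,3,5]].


Cartan matrix: type A_4 (|W|=120); un-permuting the 4 rows.

λ_j+ρ reflected into Ā_19 (⟨·,θ^∨⟩≤19); 4-tuples as given:

  λ_1+ρ ↦ (1, 3, 1, 14) · λ_2+ρ ↦ (9, 1, 1, 8) · λ_3+ρ ↦ (1, 3, 1, 14) · λ_4+ρ ↦ (11, 1, 0, 4) · λ_5+ρ ↦ (9, 1, 1, 8) · λ_6+ρ ↦ (1, 3, 1, 14) · λ_7+ρ ↦ (9, 1, 1, 8) · λ_8+ρ ↦ (9, 1, 1, 8) · λ_9+ρ ↦ (1, 3, 1, 14) · λ_10+ρ ↦ (11, 1, 0, 4) · λ_11+ρ ↦ (1, 3, 1, 14) · λ_12+ρ ↦ (1, 5, 1, 4) · λ_13+ρ ↦ (6, 3, 5, 3) · λ_14+ρ ↦ (6, 3, 5, 3) · λ_15+ρ ↦ (6, 3, 5, 3) · λ_16+ρ ↦ (6, 3, 5, 3) · λ_17+ρ ↦ (11, 1, 0, 4) · λ_18+ρ ↦ (11, 1, 0, 4) · λ_19+ρ ↦ (1, 5, 1, 4)

5 distinct reps among the 19 weights ⇒ 5 W_19-linkage classes:

[[1, 3, 6, 9, 11], [2, 5, 7, 8], [4, 10, 17, 18], [12, 19], [13, 14, 15, 16]]


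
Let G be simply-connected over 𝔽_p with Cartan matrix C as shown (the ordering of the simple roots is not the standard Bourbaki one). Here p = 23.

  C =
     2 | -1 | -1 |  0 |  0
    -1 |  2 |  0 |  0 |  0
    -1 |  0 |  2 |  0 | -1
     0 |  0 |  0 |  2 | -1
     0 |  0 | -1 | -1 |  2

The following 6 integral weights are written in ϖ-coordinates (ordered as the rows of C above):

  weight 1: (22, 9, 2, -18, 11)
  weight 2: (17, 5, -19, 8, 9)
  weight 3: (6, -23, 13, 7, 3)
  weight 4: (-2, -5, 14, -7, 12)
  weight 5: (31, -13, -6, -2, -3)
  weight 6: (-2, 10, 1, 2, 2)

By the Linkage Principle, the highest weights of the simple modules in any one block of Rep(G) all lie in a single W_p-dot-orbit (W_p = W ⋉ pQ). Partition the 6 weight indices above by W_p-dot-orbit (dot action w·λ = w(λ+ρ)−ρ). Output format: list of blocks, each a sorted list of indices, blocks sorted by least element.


Root system A_5: the 5×5 matrix C matches after relabeling.

W_23-reps of the 6 weights in Ā_23 (same 5-coord order as C):

  λ_1 → (2, 10, 6, 0, 2)
  λ_2 → (0, 4, 10, 1, 7)
  λ_3 → (11, 3, 1, 2, 1)
  λ_4 → (0, 4, 10, 1, 7)
  λ_5 → (11, 3, 1, 2, 1)
  λ_6 → (1, 10, 1, 3, 3)

4 distinct reps among the 6 weights ⇒ 4 W_23-linkage classes:

[[1], [2, 4], [3, 5], [6]]


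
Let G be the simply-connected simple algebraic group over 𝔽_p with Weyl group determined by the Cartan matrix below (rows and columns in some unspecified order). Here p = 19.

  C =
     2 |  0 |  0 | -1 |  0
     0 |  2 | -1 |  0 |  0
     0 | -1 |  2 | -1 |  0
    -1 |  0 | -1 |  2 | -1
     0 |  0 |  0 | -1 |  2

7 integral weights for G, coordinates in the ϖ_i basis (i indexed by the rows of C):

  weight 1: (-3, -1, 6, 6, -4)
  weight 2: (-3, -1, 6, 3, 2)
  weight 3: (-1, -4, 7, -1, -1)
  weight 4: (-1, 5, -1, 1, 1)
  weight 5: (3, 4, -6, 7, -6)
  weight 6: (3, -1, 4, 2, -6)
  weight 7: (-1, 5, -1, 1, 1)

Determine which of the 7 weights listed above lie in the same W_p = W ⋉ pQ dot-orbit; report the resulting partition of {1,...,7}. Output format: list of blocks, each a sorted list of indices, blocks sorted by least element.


Type D_5, rank 5, |W|=1920; reorder rows/cols to standard.

Folding the 7 weights λ_j+ρ into Ā_19 (reps in the given 5-coord order):

  λ_1+ρ ↦ (2, 0, 3, 2, 3)
  λ_2+ρ ↦ (2, 0, 3, 2, 3)
  λ_3+ρ ↦ (0, 3, 5, 0, 0)
  λ_4+ρ ↦ (0, 6, 0, 2, 2)
  λ_5+ρ ↦ (2, 0, 3, 2, 3)
  λ_6+ρ ↦ (2, 0, 3, 2, 3)
  λ_7+ρ ↦ (0, 6, 0, 2, 2)

These 7 weights hit 3 W_19-dot-orbits; sizes (4, 1, 2):

[[1, 2, 5, 6], [3], [4, 7]]


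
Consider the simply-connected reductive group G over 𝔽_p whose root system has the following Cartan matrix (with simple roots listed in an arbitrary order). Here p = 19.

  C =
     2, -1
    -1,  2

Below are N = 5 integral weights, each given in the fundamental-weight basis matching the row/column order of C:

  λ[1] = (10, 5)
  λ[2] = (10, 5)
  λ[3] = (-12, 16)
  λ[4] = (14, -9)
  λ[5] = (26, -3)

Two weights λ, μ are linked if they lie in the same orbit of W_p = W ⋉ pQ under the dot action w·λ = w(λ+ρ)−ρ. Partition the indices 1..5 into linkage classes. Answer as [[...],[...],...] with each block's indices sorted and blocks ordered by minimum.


A_2 Cartan matrix, 2 simple roots permuted; ρ=(1,1).

Folding the 5 weights λ_j+ρ into Ā_19 (reps in the given 2-coord order):

  1: (11, 6)
  2: (11, 6)
  3: (11, 6)
  4: (7, 8)
  5: (11, 6)

Grouping the 5 weights by Ā_19-representative: 2 linkage classes.

[[1, 2, 3, 5], [4]]


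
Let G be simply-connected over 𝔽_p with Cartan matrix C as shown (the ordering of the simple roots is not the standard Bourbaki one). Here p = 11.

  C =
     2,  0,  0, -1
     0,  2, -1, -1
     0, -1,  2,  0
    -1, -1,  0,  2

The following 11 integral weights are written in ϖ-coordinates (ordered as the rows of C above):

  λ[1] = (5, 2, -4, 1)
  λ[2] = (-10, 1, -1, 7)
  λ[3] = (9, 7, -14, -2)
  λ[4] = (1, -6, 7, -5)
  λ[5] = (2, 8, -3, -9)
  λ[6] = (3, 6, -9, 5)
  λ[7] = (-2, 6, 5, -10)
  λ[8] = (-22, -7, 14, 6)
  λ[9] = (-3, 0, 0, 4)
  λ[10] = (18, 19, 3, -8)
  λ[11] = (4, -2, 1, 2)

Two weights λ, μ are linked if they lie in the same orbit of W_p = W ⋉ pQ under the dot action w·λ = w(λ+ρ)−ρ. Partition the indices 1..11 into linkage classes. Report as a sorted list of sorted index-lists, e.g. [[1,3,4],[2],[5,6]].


Root system A_4: the 4×4 matrix C matches after relabeling.

Alcove-folded reps (p=11, 11 weights, presented ϖ-order):

  λ_1 → (6, 0, 3, 2) · λ_2 → (8, 1, 0, 1) · λ_3 → (2, 1, 1, 3) · λ_4 → (5, 1, 1, 2) · λ_5 → (5, 1, 1, 2) · λ_6 → (2, 1, 1, 3) · λ_7 → (5, 1, 1, 2) · λ_8 → (2, 1, 1, 3) · λ_9 → (2, 1, 1, 3) · λ_10 → (5, 1, 1, 2) · λ_11 → (5, 1, 1, 2)

Linkage partition of the 11 weights (4 classes, p=11):

[[1], [2], [3, 6, 8, 9], [4, 5, 7, 10, 11]]


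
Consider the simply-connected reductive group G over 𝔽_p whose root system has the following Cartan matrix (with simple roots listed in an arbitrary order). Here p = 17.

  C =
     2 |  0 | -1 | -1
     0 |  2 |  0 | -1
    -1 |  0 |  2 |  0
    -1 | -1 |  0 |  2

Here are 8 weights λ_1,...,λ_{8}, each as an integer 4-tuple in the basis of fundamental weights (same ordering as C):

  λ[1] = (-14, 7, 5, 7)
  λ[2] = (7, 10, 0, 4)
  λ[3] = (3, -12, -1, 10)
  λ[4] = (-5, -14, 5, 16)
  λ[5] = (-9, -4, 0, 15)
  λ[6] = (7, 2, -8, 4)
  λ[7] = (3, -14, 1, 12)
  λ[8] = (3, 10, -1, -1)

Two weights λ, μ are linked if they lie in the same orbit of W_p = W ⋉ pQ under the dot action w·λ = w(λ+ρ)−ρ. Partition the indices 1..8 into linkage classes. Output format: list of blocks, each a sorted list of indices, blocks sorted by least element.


C ↔ A_4 under row/col permutation; |W(A_4)| = 120.

W_17-reps of the 8 weights in Ā_17 (same 4-coord order as C):

    λ_1+ρ ↦ (1, 3, 7, 5)
    λ_2+ρ ↦ (1, 3, 7, 5)
    λ_3+ρ ↦ (4, 11, 0, 0)
    λ_4+ρ ↦ (4, 11, 0, 0)
    λ_5+ρ ↦ (1, 3, 7, 5)
    λ_6+ρ ↦ (1, 3, 7, 5)
    λ_7+ρ ↦ (4, 11, 0, 0)
    λ_8+ρ ↦ (4, 11, 0, 0)

2 distinct reps among the 8 weights ⇒ 2 W_17-linkage classes:

[[1, 2, 5, 6], [3, 4, 7, 8]]


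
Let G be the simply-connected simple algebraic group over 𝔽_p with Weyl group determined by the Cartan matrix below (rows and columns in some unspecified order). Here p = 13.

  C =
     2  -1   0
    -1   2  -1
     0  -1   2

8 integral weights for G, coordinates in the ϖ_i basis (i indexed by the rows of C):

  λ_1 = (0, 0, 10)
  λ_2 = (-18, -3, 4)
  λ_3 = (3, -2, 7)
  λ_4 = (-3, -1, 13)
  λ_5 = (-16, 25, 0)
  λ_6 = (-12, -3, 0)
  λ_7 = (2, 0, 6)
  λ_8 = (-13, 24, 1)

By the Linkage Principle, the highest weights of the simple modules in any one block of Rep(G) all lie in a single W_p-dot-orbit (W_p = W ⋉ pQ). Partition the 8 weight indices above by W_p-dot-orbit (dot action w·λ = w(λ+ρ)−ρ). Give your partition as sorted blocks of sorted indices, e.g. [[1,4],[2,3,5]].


Root system A_3: the 3×3 matrix C matches after relabeling.

λ_j+ρ reflected into Ā_13 (⟨·,θ^∨⟩≤13); 3-tuples as given:

  [1] (1, 1, 11)
  [2] (3, 1, 7)
  [3] (3, 1, 7)
  [4] (1, 1, 11)
  [5] (1, 1, 11)
  [6] (1, 1, 11)
  [7] (3, 1, 7)
  [8] (1, 1, 11)

2 distinct reps among the 8 weights ⇒ 2 W_13-linkage classes:

[[1, 4, 5, 6, 8], [2, 3, 7]]


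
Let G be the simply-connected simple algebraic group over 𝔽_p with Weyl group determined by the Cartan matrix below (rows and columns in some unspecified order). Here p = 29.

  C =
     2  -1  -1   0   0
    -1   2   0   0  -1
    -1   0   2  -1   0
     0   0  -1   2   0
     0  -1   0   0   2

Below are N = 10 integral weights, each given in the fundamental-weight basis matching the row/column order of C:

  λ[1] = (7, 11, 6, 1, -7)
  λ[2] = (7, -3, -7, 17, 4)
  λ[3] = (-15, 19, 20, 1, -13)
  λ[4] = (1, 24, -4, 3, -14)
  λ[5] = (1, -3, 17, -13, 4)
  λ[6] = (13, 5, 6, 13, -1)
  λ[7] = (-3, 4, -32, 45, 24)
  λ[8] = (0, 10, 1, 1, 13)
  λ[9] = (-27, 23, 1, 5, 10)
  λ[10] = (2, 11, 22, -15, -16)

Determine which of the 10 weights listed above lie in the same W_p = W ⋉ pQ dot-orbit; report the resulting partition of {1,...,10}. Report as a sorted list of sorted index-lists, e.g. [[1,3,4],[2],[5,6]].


Dynkin diagram of C (from the 8 off-diagonal −1 entries): A_5.

λ_j+ρ reflected into Ā_29 (⟨·,θ^∨⟩≤29); 5-tuples as given:

    1: (8, 6, 7, 2, 6)
    2: (0, 2, 6, 12, 3)
    3: (8, 6, 7, 2, 6)
    4: (1, 11, 2, 1, 13)
    5: (0, 2, 6, 12, 3)
    6: (8, 6, 7, 2, 6)
    7: (1, 11, 2, 1, 13)
    8: (1, 11, 2, 1, 13)
    9: (0, 2, 6, 12, 3)
    10: (0, 3, 9, 5, 3)

These 10 weights hit 4 W_29-dot-orbits; sizes (3, 3, 3, 1):

[[1, 3, 6], [2, 5, 9], [4, 7, 8], [10]]


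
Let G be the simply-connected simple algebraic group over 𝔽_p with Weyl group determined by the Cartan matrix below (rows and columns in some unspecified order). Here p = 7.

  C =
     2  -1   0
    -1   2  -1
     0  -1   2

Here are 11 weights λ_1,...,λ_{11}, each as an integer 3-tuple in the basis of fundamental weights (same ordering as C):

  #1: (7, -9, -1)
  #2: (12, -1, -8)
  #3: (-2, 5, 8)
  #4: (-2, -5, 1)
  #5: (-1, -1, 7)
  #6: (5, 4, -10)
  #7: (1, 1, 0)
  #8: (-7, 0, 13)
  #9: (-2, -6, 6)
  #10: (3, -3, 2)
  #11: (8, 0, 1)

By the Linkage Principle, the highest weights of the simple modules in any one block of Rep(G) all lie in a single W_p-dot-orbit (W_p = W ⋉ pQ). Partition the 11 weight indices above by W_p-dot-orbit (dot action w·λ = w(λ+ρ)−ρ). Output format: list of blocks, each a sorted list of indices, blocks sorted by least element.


Root system A_3: the 3×3 matrix C matches after relabeling.

Folding the 11 weights λ_j+ρ into Ā_7 (reps in the given 3-coord order):

  [1] (0, 1, 6)
  [2] (0, 1, 6)
  [3] (5, 1, 1)
  [4] (2, 2, 1)
  [5] (0, 1, 6)
  [6] (2, 2, 1)
  [7] (2, 2, 1)
  [8] (5, 1, 1)
  [9] (5, 1, 1)
  [10] (2, 2, 1)
  [11] (2, 2, 1)

These 11 weights hit 3 W_7-dot-orbits; sizes (3, 3, 5):

[[1, 2, 5], [3, 8, 9], [4, 6, 7, 10, 11]]


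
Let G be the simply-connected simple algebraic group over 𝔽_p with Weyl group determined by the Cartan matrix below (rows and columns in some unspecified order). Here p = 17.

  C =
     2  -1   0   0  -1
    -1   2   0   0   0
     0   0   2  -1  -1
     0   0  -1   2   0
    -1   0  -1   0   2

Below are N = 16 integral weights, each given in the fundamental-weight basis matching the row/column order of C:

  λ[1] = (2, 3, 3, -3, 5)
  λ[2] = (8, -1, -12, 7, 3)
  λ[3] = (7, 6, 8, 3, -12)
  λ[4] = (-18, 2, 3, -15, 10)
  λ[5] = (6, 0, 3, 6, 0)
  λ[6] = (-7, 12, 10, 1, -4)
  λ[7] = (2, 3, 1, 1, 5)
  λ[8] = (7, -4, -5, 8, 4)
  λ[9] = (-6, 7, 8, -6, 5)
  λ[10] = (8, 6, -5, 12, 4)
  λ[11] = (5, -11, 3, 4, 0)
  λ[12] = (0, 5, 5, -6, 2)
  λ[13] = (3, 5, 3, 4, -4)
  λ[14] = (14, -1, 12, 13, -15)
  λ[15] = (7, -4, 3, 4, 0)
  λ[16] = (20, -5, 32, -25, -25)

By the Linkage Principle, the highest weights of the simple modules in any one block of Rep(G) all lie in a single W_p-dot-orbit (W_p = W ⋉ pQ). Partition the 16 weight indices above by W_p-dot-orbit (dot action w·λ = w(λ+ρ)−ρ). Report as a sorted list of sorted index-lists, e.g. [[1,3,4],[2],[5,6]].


Root system A_5: the 5×5 matrix C matches after relabeling.

Alcove-folded reps (p=17, 16 weights, presented ϖ-order):

  [1] (3, 4, 2, 2, 6) · [2] (2, 0, 1, 3, 7) · [3] (3, 4, 2, 2, 6) · [4] (10, 1, 1, 2, 3) · [5] (5, 2, 4, 4, 1) · [6] (3, 4, 2, 2, 6) · [7] (3, 4, 2, 2, 6) · [8] (5, 2, 4, 4, 1) · [9] (5, 2, 4, 4, 1) · [10] (3, 6, 0, 4, 1) · [11] (1, 6, 1, 5, 3) · [12] (1, 6, 1, 5, 3) · [13] (1, 6, 1, 5, 3) · [14] (10, 1, 1, 2, 3) · [15] (5, 2, 4, 4, 1) · [16] (2, 0, 1, 3, 7)

Partition of {1..16} into 6 W_17-dot-orbits:

[[1, 3, 6, 7], [2, 16], [4, 14], [5, 8, 9, 15], [10], [11, 12, 13]]


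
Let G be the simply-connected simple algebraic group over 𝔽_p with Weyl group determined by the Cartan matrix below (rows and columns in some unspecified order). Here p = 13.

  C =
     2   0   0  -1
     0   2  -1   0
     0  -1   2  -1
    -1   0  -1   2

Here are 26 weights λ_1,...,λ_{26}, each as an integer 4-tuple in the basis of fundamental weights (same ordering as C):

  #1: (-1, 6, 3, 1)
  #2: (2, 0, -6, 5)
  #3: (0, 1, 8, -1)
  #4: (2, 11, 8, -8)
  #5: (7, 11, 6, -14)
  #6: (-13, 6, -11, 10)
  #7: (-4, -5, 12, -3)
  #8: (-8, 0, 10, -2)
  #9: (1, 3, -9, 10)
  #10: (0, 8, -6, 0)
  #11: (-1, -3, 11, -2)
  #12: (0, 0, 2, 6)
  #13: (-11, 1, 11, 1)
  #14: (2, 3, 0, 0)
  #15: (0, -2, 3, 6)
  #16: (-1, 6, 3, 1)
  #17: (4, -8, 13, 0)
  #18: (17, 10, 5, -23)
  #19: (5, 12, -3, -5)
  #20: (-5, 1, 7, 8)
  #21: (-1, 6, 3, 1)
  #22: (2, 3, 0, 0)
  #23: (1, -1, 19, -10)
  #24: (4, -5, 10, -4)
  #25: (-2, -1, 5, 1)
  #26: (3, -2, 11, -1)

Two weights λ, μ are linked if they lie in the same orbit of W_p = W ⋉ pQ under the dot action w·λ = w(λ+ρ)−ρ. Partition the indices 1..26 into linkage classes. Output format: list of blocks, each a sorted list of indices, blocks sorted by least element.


Root system A_4: the 4×4 matrix C matches after relabeling.

Alcove-folded reps (p=13, 26 weights, presented ϖ-order):

  1: (0, 7, 4, 2)
  2: (3, 4, 1, 1)
  3: (1, 2, 9, 0)
  4: (3, 4, 1, 1)
  5: (1, 0, 6, 1)
  6: (1, 1, 3, 7)
  7: (2, 4, 4, 3)
  8: (1, 1, 3, 7)
  9: (2, 4, 4, 3)
  10: (3, 4, 1, 1)
  11: (1, 2, 9, 0)
  12: (1, 1, 3, 7)
  13: (1, 1, 3, 7)
  14: (3, 4, 1, 1)
  15: (1, 1, 3, 7)
  16: (0, 7, 4, 2)
  17: (1, 0, 6, 1)
  18: (2, 4, 4, 3)
  19: (0, 7, 4, 2)
  20: (2, 4, 4, 3)
  21: (0, 7, 4, 2)
  22: (3, 4, 1, 1)
  23: (0, 7, 4, 2)
  24: (2, 4, 4, 3)
  25: (1, 0, 6, 1)
  26: (1, 2, 9, 0)

Partition of {1..26} into 6 W_13-dot-orbits:

[[1, 16, 19, 21, 23], [2, 4, 10, 14, 22], [3, 11, 26], [5, 17, 25], [6, 8, 12, 13, 15], [7, 9, 18, 20, 24]]


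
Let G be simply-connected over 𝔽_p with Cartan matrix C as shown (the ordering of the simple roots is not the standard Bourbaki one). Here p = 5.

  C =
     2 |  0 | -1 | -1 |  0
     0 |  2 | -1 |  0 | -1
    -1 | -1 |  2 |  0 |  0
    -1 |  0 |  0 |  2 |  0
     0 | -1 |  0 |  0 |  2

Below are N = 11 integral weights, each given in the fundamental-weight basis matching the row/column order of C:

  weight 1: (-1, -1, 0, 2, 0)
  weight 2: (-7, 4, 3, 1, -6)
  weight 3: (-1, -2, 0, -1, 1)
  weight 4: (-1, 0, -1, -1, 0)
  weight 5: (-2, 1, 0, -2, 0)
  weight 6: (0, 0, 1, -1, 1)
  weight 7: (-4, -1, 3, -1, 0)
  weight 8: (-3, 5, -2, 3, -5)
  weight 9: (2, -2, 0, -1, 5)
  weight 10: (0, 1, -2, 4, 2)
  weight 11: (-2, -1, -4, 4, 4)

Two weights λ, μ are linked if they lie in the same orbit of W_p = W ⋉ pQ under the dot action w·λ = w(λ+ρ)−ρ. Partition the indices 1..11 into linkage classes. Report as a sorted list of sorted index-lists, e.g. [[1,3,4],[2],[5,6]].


Cartan matrix: type A_5 (|W|=720); un-permuting the 5 rows.

Each λ_j+ρ reduced to Ā_5; 5-tuples below use C's row order:

  λ_1 → (0, 0, 1, 3, 1);  λ_2 → (0, 1, 0, 0, 1);  λ_3 → (0, 1, 0, 0, 1);  λ_4 → (0, 1, 0, 0, 1);  λ_5 → (0, 1, 1, 1, 1);  λ_6 → (0, 1, 2, 1, 1);  λ_7 → (0, 0, 1, 3, 1);  λ_8 → (0, 1, 1, 1, 1);  λ_9 → (0, 0, 1, 3, 1);  λ_10 → (0, 1, 0, 0, 1);  λ_11 → (0, 1, 3, 0, 0)

Linkage partition of the 11 weights (5 classes, p=5):

[[1, 7, 9], [2, 3, 4, 10], [5, 8], [6], [11]]


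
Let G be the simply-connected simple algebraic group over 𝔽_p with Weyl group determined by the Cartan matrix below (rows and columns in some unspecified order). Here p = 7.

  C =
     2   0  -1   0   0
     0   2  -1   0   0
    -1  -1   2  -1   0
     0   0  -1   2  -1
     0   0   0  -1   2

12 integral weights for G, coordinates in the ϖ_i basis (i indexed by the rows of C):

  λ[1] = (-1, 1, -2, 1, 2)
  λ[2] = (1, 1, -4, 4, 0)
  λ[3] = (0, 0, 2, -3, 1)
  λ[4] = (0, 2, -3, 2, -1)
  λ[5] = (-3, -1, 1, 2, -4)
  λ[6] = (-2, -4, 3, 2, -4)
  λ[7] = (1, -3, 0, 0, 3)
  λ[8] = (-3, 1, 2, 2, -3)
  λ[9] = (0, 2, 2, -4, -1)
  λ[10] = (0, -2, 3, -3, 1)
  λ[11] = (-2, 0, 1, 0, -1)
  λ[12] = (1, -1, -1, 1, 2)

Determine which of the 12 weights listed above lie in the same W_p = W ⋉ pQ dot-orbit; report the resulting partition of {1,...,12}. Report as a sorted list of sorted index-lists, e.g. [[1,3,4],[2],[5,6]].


D_5 Cartan matrix, 5 simple roots permuted; ρ=(1,1,1,1,1).

Each λ_j+ρ reduced to Ā_7; 5-tuples below use C's row order:

  λ_1+ρ ↦ (1, 1, 0, 1, 3) · λ_2+ρ ↦ (1, 1, 1, 0, 1) · λ_3+ρ ↦ (1, 1, 1, 1, 0) · λ_4+ρ ↦ (1, 1, 1, 1, 0) · λ_5+ρ ↦ (2, 0, 0, 0, 3) · λ_6+ρ ↦ (1, 3, 0, 0, 3) · λ_7+ρ ↦ (1, 1, 0, 1, 3) · λ_8+ρ ↦ (1, 1, 1, 1, 0) · λ_9+ρ ↦ (1, 3, 0, 0, 3) · λ_10+ρ ↦ (1, 1, 1, 1, 0) · λ_11+ρ ↦ (1, 1, 1, 1, 0) · λ_12+ρ ↦ (2, 0, 0, 0, 3)

The 12 indices split into 5 linkage classes (same alcove rep ⇔ same W_7-dot-orbit):

[[1, 7], [2], [3, 4, 8, 10, 11], [5, 12], [6, 9]]


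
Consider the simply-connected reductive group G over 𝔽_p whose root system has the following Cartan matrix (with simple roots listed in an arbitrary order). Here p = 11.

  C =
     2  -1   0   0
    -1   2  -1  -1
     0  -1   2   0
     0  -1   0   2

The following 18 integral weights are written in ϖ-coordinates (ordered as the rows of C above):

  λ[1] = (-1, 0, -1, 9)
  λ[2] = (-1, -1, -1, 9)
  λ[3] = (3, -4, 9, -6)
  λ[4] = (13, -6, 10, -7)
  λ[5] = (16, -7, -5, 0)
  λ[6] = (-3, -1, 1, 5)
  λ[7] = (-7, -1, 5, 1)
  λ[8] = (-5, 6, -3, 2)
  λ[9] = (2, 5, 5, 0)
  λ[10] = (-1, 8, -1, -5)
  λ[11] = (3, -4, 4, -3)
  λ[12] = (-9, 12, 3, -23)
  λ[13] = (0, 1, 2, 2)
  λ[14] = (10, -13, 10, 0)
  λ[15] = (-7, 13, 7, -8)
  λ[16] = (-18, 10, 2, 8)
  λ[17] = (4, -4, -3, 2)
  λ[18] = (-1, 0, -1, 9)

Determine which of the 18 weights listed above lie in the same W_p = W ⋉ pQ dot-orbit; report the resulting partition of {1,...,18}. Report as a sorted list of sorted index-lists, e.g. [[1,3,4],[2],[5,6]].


Root system D_4: the 4×4 matrix C matches after relabeling.

W_11-reps of the 18 weights in Ā_11 (same 4-coord order as C):

  λ_1+ρ ↦ (0, 0, 0, 10);  λ_2+ρ ↦ (0, 0, 0, 10);  λ_3+ρ ↦ (4, 1, 2, 3);  λ_4+ρ ↦ (0, 0, 3, 2);  λ_5+ρ ↦ (1, 1, 0, 3);  λ_6+ρ ↦ (0, 2, 0, 4);  λ_7+ρ ↦ (0, 2, 0, 4);  λ_8+ρ ↦ (4, 1, 2, 3);  λ_9+ρ ↦ (1, 1, 0, 3);  λ_10+ρ ↦ (0, 2, 0, 4);  λ_11+ρ ↦ (1, 1, 0, 3);  λ_12+ρ ↦ (0, 2, 0, 4);  λ_13+ρ ↦ (1, 2, 3, 3);  λ_14+ρ ↦ (0, 0, 0, 10);  λ_15+ρ ↦ (4, 1, 2, 3);  λ_16+ρ ↦ (1, 2, 3, 3);  λ_17+ρ ↦ (0, 0, 3, 2);  λ_18+ρ ↦ (0, 0, 0, 10)

6 distinct reps among the 18 weights ⇒ 6 W_11-linkage classes:

[[1, 2, 14, 18], [3, 8, 15], [4, 17], [5, 9, 11], [6, 7, 10, 12], [13, 16]]


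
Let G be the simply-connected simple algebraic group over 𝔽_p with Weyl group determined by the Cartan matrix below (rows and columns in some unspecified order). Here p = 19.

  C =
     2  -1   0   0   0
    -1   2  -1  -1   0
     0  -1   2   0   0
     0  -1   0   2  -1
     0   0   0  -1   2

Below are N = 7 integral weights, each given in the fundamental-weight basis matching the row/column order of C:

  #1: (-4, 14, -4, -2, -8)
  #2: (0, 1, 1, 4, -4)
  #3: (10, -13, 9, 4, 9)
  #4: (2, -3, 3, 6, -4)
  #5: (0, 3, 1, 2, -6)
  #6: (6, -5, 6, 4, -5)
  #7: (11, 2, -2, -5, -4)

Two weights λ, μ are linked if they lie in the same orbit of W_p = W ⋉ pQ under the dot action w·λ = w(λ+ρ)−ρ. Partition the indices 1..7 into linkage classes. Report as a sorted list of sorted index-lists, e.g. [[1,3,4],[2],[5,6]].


Type D_5, rank 5, |W|=1920; reorder rows/cols to standard.

Folding the 7 weights λ_j+ρ into Ā_19 (reps in the given 5-coord order):

  λ_1+ρ ↦ (3, 1, 3, 3, 1)
  λ_2+ρ ↦ (1, 2, 2, 2, 3)
  λ_3+ρ ↦ (1, 2, 2, 2, 3)
  λ_4+ρ ↦ (1, 2, 2, 2, 3)
  λ_5+ρ ↦ (1, 2, 2, 2, 3)
  λ_6+ρ ↦ (3, 1, 3, 3, 1)
  λ_7+ρ ↦ (6, 1, 3, 1, 2)

3 distinct reps among the 7 weights ⇒ 3 W_19-linkage classes:

[[1, 6], [2, 3, 4, 5], [7]]


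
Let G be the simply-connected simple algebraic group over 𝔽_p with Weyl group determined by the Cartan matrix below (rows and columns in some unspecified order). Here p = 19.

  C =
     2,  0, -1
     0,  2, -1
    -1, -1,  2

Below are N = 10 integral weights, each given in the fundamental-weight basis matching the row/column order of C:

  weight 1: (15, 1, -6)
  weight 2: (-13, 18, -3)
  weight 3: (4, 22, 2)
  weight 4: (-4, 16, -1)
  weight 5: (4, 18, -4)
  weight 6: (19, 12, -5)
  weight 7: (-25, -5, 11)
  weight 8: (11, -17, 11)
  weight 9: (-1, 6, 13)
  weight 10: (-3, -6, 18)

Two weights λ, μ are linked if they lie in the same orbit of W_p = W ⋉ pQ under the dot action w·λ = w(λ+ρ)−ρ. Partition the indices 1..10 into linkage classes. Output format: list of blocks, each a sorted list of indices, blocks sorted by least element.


Type A_3, rank 3, |W|=24; reorder rows/cols to standard.

Alcove-folded reps (p=19, 10 weights, presented ϖ-order):

    1: (11, 3, 2)
    2: (2, 5, 12)
    3: (3, 7, 4)
    4: (0, 14, 3)
    5: (0, 14, 3)
    6: (6, 1, 3)
    7: (3, 7, 4)
    8: (3, 7, 4)
    9: (2, 5, 12)
    10: (2, 5, 12)

Linkage partition of the 10 weights (5 classes, p=19):

[[1], [2, 9, 10], [3, 7, 8], [4, 5], [6]]


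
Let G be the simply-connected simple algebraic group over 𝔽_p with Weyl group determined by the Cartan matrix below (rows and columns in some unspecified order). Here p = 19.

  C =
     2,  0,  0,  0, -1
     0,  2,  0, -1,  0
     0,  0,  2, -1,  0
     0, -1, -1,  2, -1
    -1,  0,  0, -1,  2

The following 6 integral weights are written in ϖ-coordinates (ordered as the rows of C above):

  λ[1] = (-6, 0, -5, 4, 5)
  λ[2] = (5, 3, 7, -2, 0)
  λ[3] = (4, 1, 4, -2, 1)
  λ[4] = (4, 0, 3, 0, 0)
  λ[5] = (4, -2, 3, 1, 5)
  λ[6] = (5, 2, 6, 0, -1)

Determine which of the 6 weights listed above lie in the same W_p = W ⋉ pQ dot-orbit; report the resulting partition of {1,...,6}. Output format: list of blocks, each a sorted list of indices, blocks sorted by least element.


C ↔ D_5 under row/col permutation; |W(D_5)| = 1920.

Each λ_j+ρ reduced to Ā_19; 5-tuples below use C's row order:

  λ_1+ρ ↦ (5, 1, 4, 1, 1) · λ_2+ρ ↦ (6, 3, 7, 1, 0) · λ_3+ρ ↦ (5, 1, 4, 1, 1) · λ_4+ρ ↦ (5, 1, 4, 1, 1) · λ_5+ρ ↦ (5, 1, 4, 1, 1) · λ_6+ρ ↦ (6, 3, 7, 1, 0)

Linkage partition of the 6 weights (2 classes, p=19):

[[1, 3, 4, 5], [2, 6]]


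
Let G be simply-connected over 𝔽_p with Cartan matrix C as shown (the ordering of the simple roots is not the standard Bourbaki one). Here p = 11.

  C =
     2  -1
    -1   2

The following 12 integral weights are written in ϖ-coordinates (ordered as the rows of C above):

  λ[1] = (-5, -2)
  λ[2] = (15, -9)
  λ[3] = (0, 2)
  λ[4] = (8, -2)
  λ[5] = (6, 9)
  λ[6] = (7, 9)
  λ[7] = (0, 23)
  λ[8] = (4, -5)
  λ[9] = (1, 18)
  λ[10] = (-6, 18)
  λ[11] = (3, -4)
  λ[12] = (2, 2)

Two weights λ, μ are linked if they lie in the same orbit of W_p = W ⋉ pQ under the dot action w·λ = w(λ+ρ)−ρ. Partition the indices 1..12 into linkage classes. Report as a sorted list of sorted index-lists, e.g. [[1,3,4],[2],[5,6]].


A_2 Cartan matrix, 2 simple roots permuted; ρ=(1,1).

Folding the 12 weights λ_j+ρ into Ā_11 (reps in the given 2-coord order):

  1: (1, 4)
  2: (3, 3)
  3: (1, 3)
  4: (8, 1)
  5: (1, 4)
  6: (1, 3)
  7: (8, 1)
  8: (1, 4)
  9: (8, 1)
  10: (3, 3)
  11: (1, 3)
  12: (3, 3)

Linkage partition of the 12 weights (4 classes, p=11):

[[1, 5, 8], [2, 10, 12], [3, 6, 11], [4, 7, 9]]
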